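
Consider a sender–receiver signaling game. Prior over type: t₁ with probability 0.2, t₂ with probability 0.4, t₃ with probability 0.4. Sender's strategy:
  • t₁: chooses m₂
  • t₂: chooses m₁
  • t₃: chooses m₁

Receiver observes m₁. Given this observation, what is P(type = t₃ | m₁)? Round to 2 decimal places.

0.50

P(m₁) = 0.2·0 + 0.4·1 + 0.4·1 = 0.8
P(t₃ | m₁) = (0.4·1) / 0.8 = 0.4 / 0.8 = 0.5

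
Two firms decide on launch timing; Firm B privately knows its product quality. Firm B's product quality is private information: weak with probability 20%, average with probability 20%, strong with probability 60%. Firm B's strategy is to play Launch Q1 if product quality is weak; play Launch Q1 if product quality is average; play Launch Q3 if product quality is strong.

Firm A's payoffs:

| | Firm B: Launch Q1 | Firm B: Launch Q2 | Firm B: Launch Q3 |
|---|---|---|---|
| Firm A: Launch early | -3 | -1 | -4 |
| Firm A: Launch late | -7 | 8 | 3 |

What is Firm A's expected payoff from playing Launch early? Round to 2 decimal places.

E[Launch early] = 0.2·(-3) + 0.2·(-3) + 0.6·(-4) = (-0.6) + (-0.6) + (-2.4) = -3.6

-3.60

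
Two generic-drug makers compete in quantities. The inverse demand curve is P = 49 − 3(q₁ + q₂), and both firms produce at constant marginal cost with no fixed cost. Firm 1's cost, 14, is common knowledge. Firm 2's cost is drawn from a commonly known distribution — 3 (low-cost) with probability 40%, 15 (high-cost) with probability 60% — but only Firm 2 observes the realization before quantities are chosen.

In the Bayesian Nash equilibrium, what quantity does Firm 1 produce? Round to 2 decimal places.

Firm 2 with cost c maximizes (49 − 3(q₁+q₂) − c)·q₂, giving q₂(c) = (49 − c − 3q₁)/6.
E[c₂] = 0.4·3 + 0.6·15 = 10.2
Firm 1's FOC against E[q₂] yields q₁ = (49 − 2·14 + E[c₂])/9 = (49 − 28 + 10.2)/9 = 3.46667.

3.47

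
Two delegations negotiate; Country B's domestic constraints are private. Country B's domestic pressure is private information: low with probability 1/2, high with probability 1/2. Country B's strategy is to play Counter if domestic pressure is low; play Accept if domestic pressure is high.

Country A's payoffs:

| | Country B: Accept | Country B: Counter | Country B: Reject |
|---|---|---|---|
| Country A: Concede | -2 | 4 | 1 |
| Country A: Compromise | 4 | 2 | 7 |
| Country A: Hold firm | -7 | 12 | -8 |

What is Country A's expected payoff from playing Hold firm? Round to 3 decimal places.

E[Hold firm] = 1/2·12 + 1/2·(-7) = 6 + (-7/2) = 5/2

2.500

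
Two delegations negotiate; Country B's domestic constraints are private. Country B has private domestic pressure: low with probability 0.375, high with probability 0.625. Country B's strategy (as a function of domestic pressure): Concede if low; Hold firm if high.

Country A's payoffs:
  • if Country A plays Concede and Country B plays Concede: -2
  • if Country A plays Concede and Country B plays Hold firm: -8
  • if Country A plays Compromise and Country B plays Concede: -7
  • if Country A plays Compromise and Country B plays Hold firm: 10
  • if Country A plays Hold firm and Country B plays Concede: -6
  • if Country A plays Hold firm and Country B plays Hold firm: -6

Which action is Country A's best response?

Compromise

Compute Country A's expected payoff for each action, taking the expectation over Country B's type.
E[Concede] = 0.375·(-2) + 0.625·(-8) = -5.75
E[Compromise] = 0.375·(-7) + 0.625·(10) = 3.625
E[Hold firm] = 0.375·(-6) + 0.625·(-6) = -6
Best response: Compromise (3.625 is the largest).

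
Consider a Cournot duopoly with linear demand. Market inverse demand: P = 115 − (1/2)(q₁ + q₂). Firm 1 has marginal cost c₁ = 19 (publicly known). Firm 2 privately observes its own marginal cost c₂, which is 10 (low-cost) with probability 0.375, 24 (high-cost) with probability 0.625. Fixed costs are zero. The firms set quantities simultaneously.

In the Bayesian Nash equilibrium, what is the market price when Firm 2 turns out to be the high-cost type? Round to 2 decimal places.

53.54

Type-c best response for Firm 2: q₂(c) = (115 − c) − q₁/2.
Firm 1 maximizes expected profit; its first-order condition is 115 − q₁ − (1/2)E[q₂] − 19 = 0.
Substituting E[q₂] and solving: E[c₂] = 18.75, so q₁ = (115 − 2·19 + 18.75)/(3/2) = 63.8333.
q₂(high-cost) = 59.0833, so P = 115 − (1/2)·(63.8333 + 59.0833) = 53.5417.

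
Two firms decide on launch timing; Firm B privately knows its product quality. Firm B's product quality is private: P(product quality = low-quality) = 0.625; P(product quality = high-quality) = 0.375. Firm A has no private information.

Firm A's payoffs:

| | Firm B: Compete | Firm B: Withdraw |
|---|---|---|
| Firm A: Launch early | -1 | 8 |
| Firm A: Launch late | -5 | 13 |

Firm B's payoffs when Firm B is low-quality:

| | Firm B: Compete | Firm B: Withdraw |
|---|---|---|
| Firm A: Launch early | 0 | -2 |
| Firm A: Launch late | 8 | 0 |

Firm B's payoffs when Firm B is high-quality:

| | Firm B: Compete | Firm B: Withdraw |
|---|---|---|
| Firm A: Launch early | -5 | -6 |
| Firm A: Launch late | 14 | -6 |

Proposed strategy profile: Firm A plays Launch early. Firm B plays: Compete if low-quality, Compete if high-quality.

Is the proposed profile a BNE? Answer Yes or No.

Yes

A profile is a BNE iff every type of every player is best-responding given beliefs about the other side.
Firm A plays Launch early: E[Launch early] = 0.625·(-1) + 0.375·(-1) = -1; E[Launch late] = -5. Best-responding. ✓
Firm B (product quality low-quality), facing Launch early: Compete gives 0, Withdraw gives -2. Proposed Compete is best. ✓
Firm B (product quality high-quality), facing Launch early: Compete gives -5, Withdraw gives -6. Proposed Compete is best. ✓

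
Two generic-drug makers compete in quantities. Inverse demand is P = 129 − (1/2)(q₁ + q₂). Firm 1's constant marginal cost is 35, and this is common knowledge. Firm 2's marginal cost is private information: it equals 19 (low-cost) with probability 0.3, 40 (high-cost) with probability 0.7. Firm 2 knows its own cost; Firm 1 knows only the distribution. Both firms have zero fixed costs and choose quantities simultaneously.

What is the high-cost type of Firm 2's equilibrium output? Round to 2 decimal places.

Type-c best response for Firm 2: q₂(c) = (129 − c) − q₁/2.
Firm 1 maximizes expected profit; its first-order condition is 129 − q₁ − (1/2)E[q₂] − 35 = 0.
Substituting E[q₂] and solving: E[c₂] = 33.7, so q₁ = (129 − 2·35 + 33.7)/(3/2) = 61.8.
q₂(high-cost) = (129 − 40 − (1/2)·61.8) = 58.1.

58.10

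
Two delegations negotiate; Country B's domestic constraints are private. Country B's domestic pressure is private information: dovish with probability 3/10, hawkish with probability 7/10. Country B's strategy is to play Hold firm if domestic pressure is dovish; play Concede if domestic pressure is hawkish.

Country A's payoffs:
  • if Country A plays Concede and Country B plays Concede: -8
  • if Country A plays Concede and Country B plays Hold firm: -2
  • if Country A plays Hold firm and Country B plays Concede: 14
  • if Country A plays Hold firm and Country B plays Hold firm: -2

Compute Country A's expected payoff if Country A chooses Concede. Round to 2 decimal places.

E[Concede] = 3/10·(-2) + 7/10·(-8) = (-3/5) + (-28/5) = -31/5

-6.20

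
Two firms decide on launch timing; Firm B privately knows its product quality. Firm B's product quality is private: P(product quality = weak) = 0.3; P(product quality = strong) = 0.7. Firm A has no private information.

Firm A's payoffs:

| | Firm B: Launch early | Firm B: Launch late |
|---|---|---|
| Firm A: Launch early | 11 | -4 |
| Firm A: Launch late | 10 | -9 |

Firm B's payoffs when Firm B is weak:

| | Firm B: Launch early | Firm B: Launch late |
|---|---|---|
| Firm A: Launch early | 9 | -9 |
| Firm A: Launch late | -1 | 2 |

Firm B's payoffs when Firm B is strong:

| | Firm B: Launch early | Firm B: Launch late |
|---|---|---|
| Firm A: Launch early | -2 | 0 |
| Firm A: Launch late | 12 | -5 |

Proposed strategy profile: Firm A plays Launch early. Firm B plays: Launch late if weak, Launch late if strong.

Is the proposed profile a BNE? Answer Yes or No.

No

A profile is a BNE iff every type of every player is best-responding given beliefs about the other side.
Firm A plays Launch early: E[Launch early] = 0.3·(-4) + 0.7·(-4) = -4; E[Launch late] = -9. Best-responding. ✓
Firm B (product quality weak), facing Launch early: Launch early gives 9, Launch late gives -9. Proposed Launch late is not best — profitable deviation exists. ✗
Firm B (product quality strong), facing Launch early: Launch early gives -2, Launch late gives 0. Proposed Launch late is best. ✓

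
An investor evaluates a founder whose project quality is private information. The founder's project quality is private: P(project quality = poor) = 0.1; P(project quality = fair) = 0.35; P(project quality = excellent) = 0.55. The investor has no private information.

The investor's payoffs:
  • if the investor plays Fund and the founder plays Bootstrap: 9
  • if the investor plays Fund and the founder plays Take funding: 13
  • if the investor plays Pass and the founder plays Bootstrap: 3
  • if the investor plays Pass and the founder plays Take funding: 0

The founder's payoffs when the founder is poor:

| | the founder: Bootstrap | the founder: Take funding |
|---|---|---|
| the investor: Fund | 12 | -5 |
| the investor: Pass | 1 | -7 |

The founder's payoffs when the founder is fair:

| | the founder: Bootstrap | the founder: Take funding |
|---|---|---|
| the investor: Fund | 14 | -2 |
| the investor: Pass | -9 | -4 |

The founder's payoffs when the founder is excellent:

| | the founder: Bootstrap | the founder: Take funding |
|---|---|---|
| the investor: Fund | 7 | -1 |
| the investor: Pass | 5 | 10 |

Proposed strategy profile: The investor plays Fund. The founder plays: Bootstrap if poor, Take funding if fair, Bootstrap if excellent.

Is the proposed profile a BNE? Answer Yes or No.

The investor plays Fund: E[Fund] = 0.1·(9) + 0.35·(13) + 0.55·(9) = 10.4; E[Pass] = 1.95. Best-responding. ✓
The founder (project quality poor), facing Fund: Bootstrap gives 12, Take funding gives -5. Proposed Bootstrap is best. ✓
The founder (project quality fair), facing Fund: Bootstrap gives 14, Take funding gives -2. Proposed Take funding is not best — profitable deviation exists. ✗
The founder (project quality excellent), facing Fund: Bootstrap gives 7, Take funding gives -1. Proposed Bootstrap is best. ✓

No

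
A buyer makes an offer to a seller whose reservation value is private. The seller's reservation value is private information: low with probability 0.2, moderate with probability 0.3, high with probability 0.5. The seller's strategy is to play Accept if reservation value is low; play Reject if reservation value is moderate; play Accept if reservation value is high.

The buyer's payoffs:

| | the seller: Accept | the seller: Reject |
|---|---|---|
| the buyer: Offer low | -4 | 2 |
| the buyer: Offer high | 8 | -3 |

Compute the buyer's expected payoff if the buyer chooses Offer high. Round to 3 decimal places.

4.700

E[Offer high] = 0.2·8 + 0.3·(-3) + 0.5·8 = 1.6 + (-0.9) + 4 = 4.7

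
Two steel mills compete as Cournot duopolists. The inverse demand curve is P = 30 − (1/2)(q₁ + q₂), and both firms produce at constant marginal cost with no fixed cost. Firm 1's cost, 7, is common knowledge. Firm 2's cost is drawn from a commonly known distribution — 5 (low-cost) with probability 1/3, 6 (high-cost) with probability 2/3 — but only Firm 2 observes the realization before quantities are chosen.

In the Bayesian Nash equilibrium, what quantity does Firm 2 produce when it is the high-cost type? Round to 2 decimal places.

Type-c best response for Firm 2: q₂(c) = (30 − c) − q₁/2.
Firm 1 maximizes expected profit; its first-order condition is 30 − q₁ − (1/2)E[q₂] − 7 = 0.
Substituting E[q₂] and solving: E[c₂] = 5.66667, so q₁ = (30 − 2·7 + 5.66667)/(3/2) = 14.4444.
q₂(high-cost) = (30 − 6 − (1/2)·14.4444) = 16.7778.

16.78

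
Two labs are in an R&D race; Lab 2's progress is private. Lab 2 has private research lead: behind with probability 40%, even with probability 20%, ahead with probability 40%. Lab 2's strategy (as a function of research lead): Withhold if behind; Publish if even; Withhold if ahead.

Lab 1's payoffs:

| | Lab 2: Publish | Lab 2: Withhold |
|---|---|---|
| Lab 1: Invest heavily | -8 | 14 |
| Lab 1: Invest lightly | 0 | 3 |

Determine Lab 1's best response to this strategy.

E[Invest heavily] = 0.4·(14) + 0.2·(-8) + 0.4·(14) = 9.6
E[Invest lightly] = 0.4·(3) + 0.2·(0) + 0.4·(3) = 2.4
Best response: Invest heavily (9.6 is the largest).

Invest heavily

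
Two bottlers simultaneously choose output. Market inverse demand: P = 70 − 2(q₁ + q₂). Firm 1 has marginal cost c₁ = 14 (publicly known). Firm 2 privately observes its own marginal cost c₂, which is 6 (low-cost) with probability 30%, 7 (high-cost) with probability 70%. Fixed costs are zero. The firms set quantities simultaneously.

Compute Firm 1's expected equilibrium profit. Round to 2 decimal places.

Each type of Firm 2 best-responds to q₁; Firm 1 best-responds to the expected q₂ over Firm 2's types.
Firm 2 with cost c maximizes (70 − 2(q₁+q₂) − c)·q₂, giving q₂(c) = (70 − c − 2q₁)/4.
E[c₂] = 0.3·6 + 0.7·7 = 6.7
Firm 1's FOC against E[q₂] yields q₁ = (70 − 2·14 + E[c₂])/6 = (70 − 28 + 6.7)/6 = 8.11667.
E[P] = 70 − 2·(q₁ + E[q₂]) = 30.2333; Firm 1's expected profit = (E[P] − 14)·q₁ = (30.2333 − 14)·8.11667 = 131.761.

131.76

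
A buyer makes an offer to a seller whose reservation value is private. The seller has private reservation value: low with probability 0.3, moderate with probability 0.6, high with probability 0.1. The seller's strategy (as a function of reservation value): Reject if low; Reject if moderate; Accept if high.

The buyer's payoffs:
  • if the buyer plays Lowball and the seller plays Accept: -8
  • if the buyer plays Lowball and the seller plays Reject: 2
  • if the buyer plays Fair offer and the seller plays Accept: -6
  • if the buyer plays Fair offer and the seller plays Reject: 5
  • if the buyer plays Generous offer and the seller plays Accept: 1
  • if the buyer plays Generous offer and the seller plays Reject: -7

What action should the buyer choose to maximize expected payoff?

Compute the buyer's expected payoff for each action, taking the expectation over the seller's type.
E[Lowball] = 0.3·(2) + 0.6·(2) + 0.1·(-8) = 1
E[Fair offer] = 0.3·(5) + 0.6·(5) + 0.1·(-6) = 3.9
E[Generous offer] = 0.3·(-7) + 0.6·(-7) + 0.1·(1) = -6.2
Best response: Fair offer (3.9 is the largest).

Fair offer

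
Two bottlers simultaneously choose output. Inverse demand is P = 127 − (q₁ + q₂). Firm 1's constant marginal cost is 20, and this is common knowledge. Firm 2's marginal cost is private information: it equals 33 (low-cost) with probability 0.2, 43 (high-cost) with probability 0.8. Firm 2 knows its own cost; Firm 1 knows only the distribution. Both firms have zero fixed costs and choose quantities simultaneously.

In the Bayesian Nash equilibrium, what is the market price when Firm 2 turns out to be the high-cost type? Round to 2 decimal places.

Firm 2 with cost c maximizes (127 − (q₁+q₂) − c)·q₂, giving q₂(c) = (127 − c − q₁)/2.
E[c₂] = 0.2·33 + 0.8·43 = 41
Firm 1's FOC against E[q₂] yields q₁ = (127 − 2·20 + E[c₂])/3 = (127 − 40 + 41)/3 = 42.6667.
q₂(high-cost) = 20.6667, so P = 127 − (42.6667 + 20.6667) = 63.6667.

63.67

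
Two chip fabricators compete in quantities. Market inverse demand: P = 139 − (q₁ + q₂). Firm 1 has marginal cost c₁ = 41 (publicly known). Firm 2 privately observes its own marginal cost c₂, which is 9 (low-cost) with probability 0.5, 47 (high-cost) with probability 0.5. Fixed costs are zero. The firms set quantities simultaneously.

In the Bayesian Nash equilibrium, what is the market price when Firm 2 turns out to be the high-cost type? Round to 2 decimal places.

78.83

Each type of Firm 2 best-responds to q₁; Firm 1 best-responds to the expected q₂ over Firm 2's types.
Firm 2 with cost c maximizes (139 − (q₁+q₂) − c)·q₂, giving q₂(c) = (139 − c − q₁)/2.
E[c₂] = 0.5·9 + 0.5·47 = 28
Firm 1's FOC against E[q₂] yields q₁ = (139 − 2·41 + E[c₂])/3 = (139 − 82 + 28)/3 = 28.3333.
q₂(high-cost) = 31.8333, so P = 139 − (28.3333 + 31.8333) = 78.8333.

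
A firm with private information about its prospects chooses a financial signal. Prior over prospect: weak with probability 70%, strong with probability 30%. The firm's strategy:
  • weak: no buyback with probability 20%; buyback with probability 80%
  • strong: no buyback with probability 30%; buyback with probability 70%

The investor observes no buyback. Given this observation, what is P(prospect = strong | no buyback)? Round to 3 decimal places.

0.391

Apply Bayes' rule using the sender's strategy as the likelihood.
P(no buyback) = 0.7·0.2 + 0.3·0.3 = 0.23
P(strong | no buyback) = (0.3·0.3) / 0.23 = 0.09 / 0.23 = 0.391304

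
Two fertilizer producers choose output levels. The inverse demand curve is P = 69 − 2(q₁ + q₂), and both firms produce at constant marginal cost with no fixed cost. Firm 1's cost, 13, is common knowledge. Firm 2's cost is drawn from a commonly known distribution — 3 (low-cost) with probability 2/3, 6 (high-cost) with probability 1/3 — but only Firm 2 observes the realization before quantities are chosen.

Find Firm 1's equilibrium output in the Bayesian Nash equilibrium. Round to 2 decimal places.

7.83

Type-c best response for Firm 2: q₂(c) = (69 − c)/4 − q₁/2.
Firm 1 maximizes expected profit; its first-order condition is 69 − 4q₁ − 2E[q₂] − 13 = 0.
Substituting E[q₂] and solving: E[c₂] = 4, so q₁ = (69 − 2·13 + 4)/6 = 7.83333.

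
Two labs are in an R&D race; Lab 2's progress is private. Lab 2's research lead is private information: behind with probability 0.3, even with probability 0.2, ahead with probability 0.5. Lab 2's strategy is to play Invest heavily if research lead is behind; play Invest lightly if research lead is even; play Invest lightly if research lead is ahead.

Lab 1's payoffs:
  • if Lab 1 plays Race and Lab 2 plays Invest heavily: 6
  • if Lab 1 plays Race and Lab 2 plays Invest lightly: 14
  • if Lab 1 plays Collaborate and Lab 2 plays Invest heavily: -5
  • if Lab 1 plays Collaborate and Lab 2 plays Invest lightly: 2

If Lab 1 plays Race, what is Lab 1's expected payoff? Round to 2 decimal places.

E[Race] = 0.3·6 + 0.2·14 + 0.5·14 = 1.8 + 2.8 + 7 = 11.6

11.60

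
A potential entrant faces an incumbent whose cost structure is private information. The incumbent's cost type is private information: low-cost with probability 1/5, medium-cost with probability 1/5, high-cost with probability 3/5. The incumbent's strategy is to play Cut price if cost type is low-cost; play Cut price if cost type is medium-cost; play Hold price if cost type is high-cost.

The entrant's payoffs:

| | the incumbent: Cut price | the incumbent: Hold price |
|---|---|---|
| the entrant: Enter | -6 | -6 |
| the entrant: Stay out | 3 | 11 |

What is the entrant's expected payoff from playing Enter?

-6

Take the expectation over the incumbent's cost type, weighting each type's action by its prior probability.
E[Enter] = 1/5·(-6) + 1/5·(-6) + 3/5·(-6) = (-6/5) + (-6/5) + (-18/5) = -6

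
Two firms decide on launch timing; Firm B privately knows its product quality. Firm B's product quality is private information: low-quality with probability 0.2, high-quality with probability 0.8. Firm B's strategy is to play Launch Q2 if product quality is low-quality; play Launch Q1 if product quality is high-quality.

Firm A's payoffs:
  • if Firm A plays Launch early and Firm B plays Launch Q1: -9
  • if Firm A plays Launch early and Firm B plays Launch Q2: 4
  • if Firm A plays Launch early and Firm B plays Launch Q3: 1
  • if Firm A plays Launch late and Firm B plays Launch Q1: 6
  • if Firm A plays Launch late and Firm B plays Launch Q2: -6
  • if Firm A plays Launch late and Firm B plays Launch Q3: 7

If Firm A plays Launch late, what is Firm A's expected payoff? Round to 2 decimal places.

E[Launch late] = 0.2·(-6) + 0.8·6 = (-1.2) + 4.8 = 3.6

3.60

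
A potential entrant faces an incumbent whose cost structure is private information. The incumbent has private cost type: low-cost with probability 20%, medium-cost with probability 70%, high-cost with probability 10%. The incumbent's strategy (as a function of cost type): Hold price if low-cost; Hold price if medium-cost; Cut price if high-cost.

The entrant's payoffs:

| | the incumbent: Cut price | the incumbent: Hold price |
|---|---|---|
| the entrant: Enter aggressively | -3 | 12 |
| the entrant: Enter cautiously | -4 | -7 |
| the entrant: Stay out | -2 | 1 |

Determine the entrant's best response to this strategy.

E[Enter aggressively] = 0.2·(12) + 0.7·(12) + 0.1·(-3) = 10.5
E[Enter cautiously] = 0.2·(-7) + 0.7·(-7) + 0.1·(-4) = -6.7
E[Stay out] = 0.2·(1) + 0.7·(1) + 0.1·(-2) = 0.7
Best response: Enter aggressively (10.5 is the largest).

Enter aggressively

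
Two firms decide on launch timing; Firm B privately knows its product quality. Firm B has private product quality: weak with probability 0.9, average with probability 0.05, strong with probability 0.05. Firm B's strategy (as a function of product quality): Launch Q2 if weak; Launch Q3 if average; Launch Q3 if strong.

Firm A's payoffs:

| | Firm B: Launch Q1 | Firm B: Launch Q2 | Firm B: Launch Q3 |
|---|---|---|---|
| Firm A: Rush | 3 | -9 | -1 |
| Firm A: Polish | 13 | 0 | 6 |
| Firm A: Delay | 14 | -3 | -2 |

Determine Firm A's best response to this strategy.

Polish

E[Rush] = 0.9·(-9) + 0.05·(-1) + 0.05·(-1) = -8.2
E[Polish] = 0.9·(0) + 0.05·(6) + 0.05·(6) = 0.6
E[Delay] = 0.9·(-3) + 0.05·(-2) + 0.05·(-2) = -2.9
Best response: Polish (0.6 is the largest).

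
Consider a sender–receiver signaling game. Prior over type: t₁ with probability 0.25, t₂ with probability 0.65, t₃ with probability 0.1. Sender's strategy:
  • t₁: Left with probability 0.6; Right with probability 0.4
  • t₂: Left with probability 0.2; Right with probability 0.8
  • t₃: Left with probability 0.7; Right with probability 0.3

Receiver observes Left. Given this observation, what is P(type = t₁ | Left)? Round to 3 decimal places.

0.429

P(Left) = 0.25·0.6 + 0.65·0.2 + 0.1·0.7 = 0.35
P(t₁ | Left) = (0.25·0.6) / 0.35 = 0.15 / 0.35 = 0.428571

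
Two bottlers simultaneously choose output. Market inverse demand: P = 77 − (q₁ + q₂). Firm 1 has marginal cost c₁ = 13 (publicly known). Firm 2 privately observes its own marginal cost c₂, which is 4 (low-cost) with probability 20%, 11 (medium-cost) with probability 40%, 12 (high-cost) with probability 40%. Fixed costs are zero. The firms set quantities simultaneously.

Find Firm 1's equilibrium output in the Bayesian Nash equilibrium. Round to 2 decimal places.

Type-c best response for Firm 2: q₂(c) = (77 − c)/2 − q₁/2.
Firm 1 maximizes expected profit; its first-order condition is 77 − 2q₁ − E[q₂] − 13 = 0.
Substituting E[q₂] and solving: E[c₂] = 10, so q₁ = (77 − 2·13 + 10)/3 = 20.3333.

20.33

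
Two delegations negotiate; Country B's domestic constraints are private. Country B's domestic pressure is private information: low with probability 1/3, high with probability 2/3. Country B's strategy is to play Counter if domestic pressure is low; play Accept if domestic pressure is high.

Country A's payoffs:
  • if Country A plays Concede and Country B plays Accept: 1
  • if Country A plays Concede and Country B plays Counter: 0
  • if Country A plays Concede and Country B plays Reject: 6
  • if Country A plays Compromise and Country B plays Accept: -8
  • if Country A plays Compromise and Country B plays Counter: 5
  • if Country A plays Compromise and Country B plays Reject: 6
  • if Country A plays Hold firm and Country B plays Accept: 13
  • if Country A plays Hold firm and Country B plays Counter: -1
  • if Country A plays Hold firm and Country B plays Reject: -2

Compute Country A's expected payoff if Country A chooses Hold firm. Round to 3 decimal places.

8.333

E[Hold firm] = 1/3·(-1) + 2/3·13 = (-1/3) + 26/3 = 25/3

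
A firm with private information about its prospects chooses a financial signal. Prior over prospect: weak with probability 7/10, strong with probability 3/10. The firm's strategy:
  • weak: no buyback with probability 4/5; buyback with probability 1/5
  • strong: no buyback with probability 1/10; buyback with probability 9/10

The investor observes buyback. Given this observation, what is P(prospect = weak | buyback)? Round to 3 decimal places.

Apply Bayes' rule using the sender's strategy as the likelihood.
P(buyback) = (7/10)·(1/5) + (3/10)·(9/10) = 41/100
P(weak | buyback) = ((7/10)·(1/5)) / (41/100) = (7/50) / (41/100) = 14/41

0.341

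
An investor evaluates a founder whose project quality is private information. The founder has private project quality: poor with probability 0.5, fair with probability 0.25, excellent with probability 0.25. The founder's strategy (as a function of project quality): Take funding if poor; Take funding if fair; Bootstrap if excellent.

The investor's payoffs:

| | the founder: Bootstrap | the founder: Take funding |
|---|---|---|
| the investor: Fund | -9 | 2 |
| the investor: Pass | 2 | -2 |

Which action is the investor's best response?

Fund

Compute the investor's expected payoff for each action, taking the expectation over the founder's type.
E[Fund] = 0.5·(2) + 0.25·(2) + 0.25·(-9) = -0.75
E[Pass] = 0.5·(-2) + 0.25·(-2) + 0.25·(2) = -1
Best response: Fund (-0.75 is the largest).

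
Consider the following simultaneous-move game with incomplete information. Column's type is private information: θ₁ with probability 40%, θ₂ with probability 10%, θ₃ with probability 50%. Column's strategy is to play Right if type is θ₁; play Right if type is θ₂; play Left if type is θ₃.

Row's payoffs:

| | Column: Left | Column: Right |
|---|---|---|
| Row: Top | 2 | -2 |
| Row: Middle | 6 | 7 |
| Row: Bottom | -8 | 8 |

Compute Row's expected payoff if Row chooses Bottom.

E[Bottom] = 0.4·8 + 0.1·8 + 0.5·(-8) = 3.2 + 0.8 + (-4) = 0

0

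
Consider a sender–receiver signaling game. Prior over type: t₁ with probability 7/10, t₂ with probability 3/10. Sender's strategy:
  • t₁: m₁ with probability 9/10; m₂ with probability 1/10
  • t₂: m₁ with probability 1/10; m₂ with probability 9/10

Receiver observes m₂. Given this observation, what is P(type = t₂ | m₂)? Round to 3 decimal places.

Apply Bayes' rule using the sender's strategy as the likelihood.
P(m₂) = (7/10)·(1/10) + (3/10)·(9/10) = 17/50
P(t₂ | m₂) = ((3/10)·(9/10)) / (17/50) = (27/100) / (17/50) = 27/34

0.794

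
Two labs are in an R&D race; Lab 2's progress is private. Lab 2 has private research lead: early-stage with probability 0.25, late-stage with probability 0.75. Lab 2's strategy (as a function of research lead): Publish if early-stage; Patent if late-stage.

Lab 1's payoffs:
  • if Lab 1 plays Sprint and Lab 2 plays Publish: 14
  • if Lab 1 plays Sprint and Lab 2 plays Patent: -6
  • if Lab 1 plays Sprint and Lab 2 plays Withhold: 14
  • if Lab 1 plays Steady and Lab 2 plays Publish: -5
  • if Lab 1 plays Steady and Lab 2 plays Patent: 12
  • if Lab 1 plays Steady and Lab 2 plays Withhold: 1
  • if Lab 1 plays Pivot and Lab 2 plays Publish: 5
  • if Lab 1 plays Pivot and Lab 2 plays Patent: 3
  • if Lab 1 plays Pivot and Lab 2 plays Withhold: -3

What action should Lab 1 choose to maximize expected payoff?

Steady

Compute Lab 1's expected payoff for each action, taking the expectation over Lab 2's type.
E[Sprint] = 0.25·(14) + 0.75·(-6) = -1
E[Steady] = 0.25·(-5) + 0.75·(12) = 7.75
E[Pivot] = 0.25·(5) + 0.75·(3) = 3.5
Best response: Steady (7.75 is the largest).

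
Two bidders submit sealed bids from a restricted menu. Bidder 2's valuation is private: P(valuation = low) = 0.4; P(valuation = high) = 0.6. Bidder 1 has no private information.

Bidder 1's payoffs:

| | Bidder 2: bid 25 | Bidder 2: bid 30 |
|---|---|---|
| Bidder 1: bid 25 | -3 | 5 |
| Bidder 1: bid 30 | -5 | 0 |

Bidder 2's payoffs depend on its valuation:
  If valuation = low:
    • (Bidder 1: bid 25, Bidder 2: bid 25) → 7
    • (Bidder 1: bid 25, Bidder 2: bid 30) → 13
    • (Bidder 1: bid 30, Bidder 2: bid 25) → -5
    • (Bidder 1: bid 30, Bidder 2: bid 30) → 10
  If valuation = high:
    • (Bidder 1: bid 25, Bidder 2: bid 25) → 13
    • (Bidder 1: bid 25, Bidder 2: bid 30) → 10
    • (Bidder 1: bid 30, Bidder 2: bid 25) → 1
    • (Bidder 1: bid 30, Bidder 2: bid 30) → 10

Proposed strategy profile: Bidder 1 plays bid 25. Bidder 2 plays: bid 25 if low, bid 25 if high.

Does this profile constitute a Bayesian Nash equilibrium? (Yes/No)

Bidder 1 plays bid 25: E[bid 25] = 0.4·(-3) + 0.6·(-3) = -3; E[bid 30] = -5. Best-responding. ✓
Bidder 2 (valuation low), facing bid 25: bid 25 gives 7, bid 30 gives 13. Proposed bid 25 is not best — profitable deviation exists. ✗
Bidder 2 (valuation high), facing bid 25: bid 25 gives 13, bid 30 gives 10. Proposed bid 25 is best. ✓

No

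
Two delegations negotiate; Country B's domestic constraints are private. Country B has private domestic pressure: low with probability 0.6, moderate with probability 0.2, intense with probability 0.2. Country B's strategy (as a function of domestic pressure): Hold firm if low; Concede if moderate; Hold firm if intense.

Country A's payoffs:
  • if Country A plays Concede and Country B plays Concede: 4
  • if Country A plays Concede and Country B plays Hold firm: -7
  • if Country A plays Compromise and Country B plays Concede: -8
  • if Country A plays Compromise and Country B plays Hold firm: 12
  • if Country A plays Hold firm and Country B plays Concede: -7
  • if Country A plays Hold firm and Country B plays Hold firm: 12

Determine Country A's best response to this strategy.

Hold firm

Compute Country A's expected payoff for each action, taking the expectation over Country B's type.
E[Concede] = 0.6·(-7) + 0.2·(4) + 0.2·(-7) = -4.8
E[Compromise] = 0.6·(12) + 0.2·(-8) + 0.2·(12) = 8
E[Hold firm] = 0.6·(12) + 0.2·(-7) + 0.2·(12) = 8.2
Best response: Hold firm (8.2 is the largest).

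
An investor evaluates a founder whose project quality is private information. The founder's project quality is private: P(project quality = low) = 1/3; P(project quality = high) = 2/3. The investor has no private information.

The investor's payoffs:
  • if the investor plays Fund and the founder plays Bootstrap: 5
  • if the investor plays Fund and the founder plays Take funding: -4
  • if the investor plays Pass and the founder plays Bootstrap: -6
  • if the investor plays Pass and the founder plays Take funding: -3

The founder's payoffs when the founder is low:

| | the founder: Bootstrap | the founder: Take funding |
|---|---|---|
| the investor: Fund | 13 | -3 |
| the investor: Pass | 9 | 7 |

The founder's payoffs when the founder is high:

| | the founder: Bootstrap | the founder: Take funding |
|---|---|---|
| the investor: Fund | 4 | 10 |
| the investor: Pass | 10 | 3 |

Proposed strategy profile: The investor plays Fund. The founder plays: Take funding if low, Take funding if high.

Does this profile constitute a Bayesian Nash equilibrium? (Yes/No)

The investor plays Fund: E[Fund] = 1/3·(-4) + 2/3·(-4) = -4; E[Pass] = -3. Not best-responding. ✗
The founder (project quality low), facing Fund: Bootstrap gives 13, Take funding gives -3. Proposed Take funding is not best — profitable deviation exists. ✗
The founder (project quality high), facing Fund: Bootstrap gives 4, Take funding gives 10. Proposed Take funding is best. ✓

No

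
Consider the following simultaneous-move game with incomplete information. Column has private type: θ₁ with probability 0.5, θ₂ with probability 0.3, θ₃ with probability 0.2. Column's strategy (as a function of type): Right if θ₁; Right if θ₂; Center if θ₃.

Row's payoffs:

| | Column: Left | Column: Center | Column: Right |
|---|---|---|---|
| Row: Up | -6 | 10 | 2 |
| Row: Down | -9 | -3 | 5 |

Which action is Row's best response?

E[Up] = 0.5·(2) + 0.3·(2) + 0.2·(10) = 3.6
E[Down] = 0.5·(5) + 0.3·(5) + 0.2·(-3) = 3.4
Best response: Up (3.6 is the largest).

Up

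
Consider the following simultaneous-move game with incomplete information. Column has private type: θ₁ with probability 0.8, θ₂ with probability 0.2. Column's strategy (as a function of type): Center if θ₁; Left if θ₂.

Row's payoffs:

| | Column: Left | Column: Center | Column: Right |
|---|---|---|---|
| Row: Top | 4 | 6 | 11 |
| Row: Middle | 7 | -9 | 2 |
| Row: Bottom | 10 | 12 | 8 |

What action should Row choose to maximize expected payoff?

E[Top] = 0.8·(6) + 0.2·(4) = 5.6
E[Middle] = 0.8·(-9) + 0.2·(7) = -5.8
E[Bottom] = 0.8·(12) + 0.2·(10) = 11.6
Best response: Bottom (11.6 is the largest).

Bottom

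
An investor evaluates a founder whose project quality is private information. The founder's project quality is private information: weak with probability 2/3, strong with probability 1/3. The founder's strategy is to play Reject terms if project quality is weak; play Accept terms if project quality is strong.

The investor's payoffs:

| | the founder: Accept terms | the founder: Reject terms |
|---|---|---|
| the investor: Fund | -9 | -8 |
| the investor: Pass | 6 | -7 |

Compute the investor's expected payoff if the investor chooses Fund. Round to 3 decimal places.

-8.333

E[Fund] = 2/3·(-8) + 1/3·(-9) = (-16/3) + (-3) = -25/3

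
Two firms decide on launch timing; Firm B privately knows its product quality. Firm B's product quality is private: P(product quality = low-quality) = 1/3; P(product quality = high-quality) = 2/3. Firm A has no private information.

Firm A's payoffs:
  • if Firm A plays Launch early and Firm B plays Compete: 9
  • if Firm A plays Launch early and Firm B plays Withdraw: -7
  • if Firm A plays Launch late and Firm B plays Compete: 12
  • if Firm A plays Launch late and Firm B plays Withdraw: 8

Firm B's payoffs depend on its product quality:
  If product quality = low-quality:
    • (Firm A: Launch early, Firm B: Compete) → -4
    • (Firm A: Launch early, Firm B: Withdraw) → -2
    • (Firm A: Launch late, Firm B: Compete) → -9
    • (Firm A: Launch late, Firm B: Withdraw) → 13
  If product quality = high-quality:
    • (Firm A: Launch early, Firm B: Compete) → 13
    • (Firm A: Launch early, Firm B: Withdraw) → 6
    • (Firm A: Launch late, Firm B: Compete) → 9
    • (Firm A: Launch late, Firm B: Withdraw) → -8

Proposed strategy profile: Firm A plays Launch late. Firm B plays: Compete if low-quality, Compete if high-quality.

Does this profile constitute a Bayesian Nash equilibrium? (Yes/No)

Firm A plays Launch late: E[Launch late] = 1/3·(12) + 2/3·(12) = 12; E[Launch early] = 9. Best-responding. ✓
Firm B (product quality low-quality), facing Launch late: Compete gives -9, Withdraw gives 13. Proposed Compete is not best — profitable deviation exists. ✗
Firm B (product quality high-quality), facing Launch late: Compete gives 9, Withdraw gives -8. Proposed Compete is best. ✓

No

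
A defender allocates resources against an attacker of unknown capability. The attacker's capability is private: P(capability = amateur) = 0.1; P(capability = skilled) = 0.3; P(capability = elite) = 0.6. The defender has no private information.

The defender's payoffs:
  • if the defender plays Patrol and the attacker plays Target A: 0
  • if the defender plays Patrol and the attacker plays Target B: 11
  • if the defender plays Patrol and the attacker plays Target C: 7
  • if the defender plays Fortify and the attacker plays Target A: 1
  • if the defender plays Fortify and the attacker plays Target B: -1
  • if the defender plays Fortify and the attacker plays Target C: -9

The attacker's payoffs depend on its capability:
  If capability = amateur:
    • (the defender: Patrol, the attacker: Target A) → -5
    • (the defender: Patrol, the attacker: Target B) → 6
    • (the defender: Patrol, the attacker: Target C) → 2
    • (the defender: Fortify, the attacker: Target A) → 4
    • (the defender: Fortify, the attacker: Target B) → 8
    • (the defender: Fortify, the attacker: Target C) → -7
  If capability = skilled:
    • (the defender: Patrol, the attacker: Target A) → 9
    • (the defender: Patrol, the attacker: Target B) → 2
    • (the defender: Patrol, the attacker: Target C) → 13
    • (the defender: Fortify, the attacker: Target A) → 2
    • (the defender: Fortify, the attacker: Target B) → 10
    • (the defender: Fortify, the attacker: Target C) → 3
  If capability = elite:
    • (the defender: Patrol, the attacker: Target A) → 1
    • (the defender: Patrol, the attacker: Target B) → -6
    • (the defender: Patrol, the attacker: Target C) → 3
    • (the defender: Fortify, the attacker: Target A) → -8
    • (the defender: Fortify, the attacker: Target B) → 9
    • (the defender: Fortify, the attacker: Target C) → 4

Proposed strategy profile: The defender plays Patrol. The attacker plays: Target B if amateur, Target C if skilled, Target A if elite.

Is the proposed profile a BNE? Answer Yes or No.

The defender plays Patrol: E[Patrol] = 0.1·(11) + 0.3·(7) + 0.6·(0) = 3.2; E[Fortify] = -2.2. Best-responding. ✓
The attacker (capability amateur), facing Patrol: Target A gives -5, Target B gives 6, Target C gives 2. Proposed Target B is best. ✓
The attacker (capability skilled), facing Patrol: Target A gives 9, Target B gives 2, Target C gives 13. Proposed Target C is best. ✓
The attacker (capability elite), facing Patrol: Target A gives 1, Target B gives -6, Target C gives 3. Proposed Target A is not best — profitable deviation exists. ✗

No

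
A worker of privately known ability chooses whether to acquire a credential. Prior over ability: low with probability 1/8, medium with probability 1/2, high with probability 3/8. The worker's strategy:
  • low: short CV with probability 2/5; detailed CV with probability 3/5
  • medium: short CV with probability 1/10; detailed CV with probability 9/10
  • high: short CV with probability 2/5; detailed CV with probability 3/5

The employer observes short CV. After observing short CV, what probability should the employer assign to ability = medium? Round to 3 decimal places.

Apply Bayes' rule using the sender's strategy as the likelihood.
P(short CV) = (1/8)·(2/5) + (1/2)·(1/10) + (3/8)·(2/5) = 1/4
P(medium | short CV) = ((1/2)·(1/10)) / (1/4) = (1/20) / (1/4) = 1/5

0.200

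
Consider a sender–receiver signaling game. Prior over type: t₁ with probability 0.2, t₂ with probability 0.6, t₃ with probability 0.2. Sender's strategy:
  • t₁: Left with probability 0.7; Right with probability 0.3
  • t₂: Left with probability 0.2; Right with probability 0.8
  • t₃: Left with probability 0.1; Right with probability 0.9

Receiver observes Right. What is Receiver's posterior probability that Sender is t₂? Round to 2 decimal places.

0.67

Apply Bayes' rule using the sender's strategy as the likelihood.
P(Right) = 0.2·0.3 + 0.6·0.8 + 0.2·0.9 = 0.72
P(t₂ | Right) = (0.6·0.8) / 0.72 = 0.48 / 0.72 = 0.666667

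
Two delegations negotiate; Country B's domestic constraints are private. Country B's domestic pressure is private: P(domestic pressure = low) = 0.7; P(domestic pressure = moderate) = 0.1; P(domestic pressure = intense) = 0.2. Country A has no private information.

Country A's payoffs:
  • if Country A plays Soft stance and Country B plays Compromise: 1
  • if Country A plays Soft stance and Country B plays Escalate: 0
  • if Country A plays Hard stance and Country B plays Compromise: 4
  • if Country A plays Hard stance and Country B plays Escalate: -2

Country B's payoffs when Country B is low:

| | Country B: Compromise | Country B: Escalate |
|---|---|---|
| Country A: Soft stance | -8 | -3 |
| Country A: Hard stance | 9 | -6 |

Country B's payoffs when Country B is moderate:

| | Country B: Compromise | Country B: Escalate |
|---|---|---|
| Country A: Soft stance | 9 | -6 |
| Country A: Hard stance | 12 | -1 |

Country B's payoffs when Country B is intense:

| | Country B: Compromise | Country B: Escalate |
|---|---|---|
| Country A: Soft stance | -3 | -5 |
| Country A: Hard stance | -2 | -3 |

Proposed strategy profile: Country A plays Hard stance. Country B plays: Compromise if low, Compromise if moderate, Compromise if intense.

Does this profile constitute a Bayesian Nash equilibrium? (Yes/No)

Yes

Country A plays Hard stance: E[Hard stance] = 0.7·(4) + 0.1·(4) + 0.2·(4) = 4; E[Soft stance] = 1. Best-responding. ✓
Country B (domestic pressure low), facing Hard stance: Compromise gives 9, Escalate gives -6. Proposed Compromise is best. ✓
Country B (domestic pressure moderate), facing Hard stance: Compromise gives 12, Escalate gives -1. Proposed Compromise is best. ✓
Country B (domestic pressure intense), facing Hard stance: Compromise gives -2, Escalate gives -3. Proposed Compromise is best. ✓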